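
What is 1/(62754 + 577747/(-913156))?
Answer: 913156/57303613877 ≈ 1.5935e-5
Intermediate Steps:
1/(62754 + 577747/(-913156)) = 1/(62754 + 577747*(-1/913156)) = 1/(62754 - 577747/913156) = 1/(57303613877/913156) = 913156/57303613877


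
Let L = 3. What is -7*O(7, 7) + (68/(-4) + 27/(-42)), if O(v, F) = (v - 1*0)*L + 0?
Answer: -2305/14 ≈ -164.64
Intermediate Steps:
O(v, F) = 3*v (O(v, F) = (v - 1*0)*3 + 0 = (v + 0)*3 + 0 = v*3 + 0 = 3*v + 0 = 3*v)
-7*O(7, 7) + (68/(-4) + 27/(-42)) = -21*7 + (68/(-4) + 27/(-42)) = -7*21 + (68*(-¼) + 27*(-1/42)) = -147 + (-17 - 9/14) = -147 - 247/14 = -2305/14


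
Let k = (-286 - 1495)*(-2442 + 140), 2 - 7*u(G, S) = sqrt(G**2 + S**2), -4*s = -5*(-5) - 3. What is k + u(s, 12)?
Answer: 28699036/7 - sqrt(697)/14 ≈ 4.0999e+6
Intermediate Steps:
s = -11/2 (s = -(-5*(-5) - 3)/4 = -(25 - 3)/4 = -1/4*22 = -11/2 ≈ -5.5000)
u(G, S) = 2/7 - sqrt(G**2 + S**2)/7
k = 4099862 (k = -1781*(-2302) = 4099862)
k + u(s, 12) = 4099862 + (2/7 - sqrt((-11/2)**2 + 12**2)/7) = 4099862 + (2/7 - sqrt(121/4 + 144)/7) = 4099862 + (2/7 - sqrt(697)/14) = 28699036/7 - sqrt(697)/14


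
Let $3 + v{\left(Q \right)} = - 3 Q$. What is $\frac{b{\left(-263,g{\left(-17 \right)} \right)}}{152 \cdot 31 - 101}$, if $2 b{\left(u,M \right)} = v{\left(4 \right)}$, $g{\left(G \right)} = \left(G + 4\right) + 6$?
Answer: $- \frac{5}{3074} \approx -0.0016265$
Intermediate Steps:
$g{\left(G \right)} = 10 + G$ ($g{\left(G \right)} = \left(4 + G\right) + 6 = 10 + G$)
$v{\left(Q \right)} = -3 - 3 Q$
$b{\left(u,M \right)} = - \frac{15}{2}$ ($b{\left(u,M \right)} = \frac{-3 - 12}{2} = \frac{1}{2} \left(-15\right) = - \frac{15}{2}$)
$\frac{b{\left(-263,g{\left(-17 \right)} \right)}}{152 \cdot 31 - 101} = - \frac{15}{2 \left(152 \cdot 31 - 101\right)} = - \frac{15}{2 \left(4712 - 101\right)} = - \frac{15}{2 \cdot 4611} = \left(- \frac{15}{2}\right) \frac{1}{4611} = - \frac{5}{3074}$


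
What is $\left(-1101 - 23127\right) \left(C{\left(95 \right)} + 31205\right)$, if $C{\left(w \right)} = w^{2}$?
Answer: $-974692440$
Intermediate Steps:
$\left(-1101 - 23127\right) \left(C{\left(95 \right)} + 31205\right) = \left(-1101 - 23127\right) \left(95^{2} + 31205\right) = - 24228 \left(9025 + 31205\right) = \left(-24228\right) 40230 = -974692440$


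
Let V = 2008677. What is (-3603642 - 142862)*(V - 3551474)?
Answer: 5780095131688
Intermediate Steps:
(-3603642 - 142862)*(V - 3551474) = (-3603642 - 142862)*(2008677 - 3551474) = -3746504*(-1542797) = 5780095131688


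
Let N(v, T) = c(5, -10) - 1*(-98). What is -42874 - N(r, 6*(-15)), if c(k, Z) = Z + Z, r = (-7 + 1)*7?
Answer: -42952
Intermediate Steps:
r = -42 (r = -6*7 = -42)
c(k, Z) = 2*Z
N(v, T) = 78 (N(v, T) = 2*(-10) - 1*(-98) = -20 + 98 = 78)
-42874 - N(r, 6*(-15)) = -42874 - 1*78 = -42874 - 78 = -42952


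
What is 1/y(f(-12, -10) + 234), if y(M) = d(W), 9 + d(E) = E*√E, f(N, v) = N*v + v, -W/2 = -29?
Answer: 9/195031 + 58*√58/195031 ≈ 0.0023110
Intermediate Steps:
W = 58 (W = -2*(-29) = 58)
f(N, v) = v + N*v
d(E) = -9 + E^(3/2) (d(E) = -9 + E*√E = -9 + E^(3/2))
y(M) = -9 + 58*√58 (y(M) = -9 + 58^(3/2) = -9 + 58*√58)
1/y(f(-12, -10) + 234) = 1/(-9 + 58*√58)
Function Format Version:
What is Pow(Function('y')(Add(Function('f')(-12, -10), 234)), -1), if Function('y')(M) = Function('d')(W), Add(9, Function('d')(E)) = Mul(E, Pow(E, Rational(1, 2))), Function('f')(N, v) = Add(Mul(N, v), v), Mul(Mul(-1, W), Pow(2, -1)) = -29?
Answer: Add(Rational(9, 195031), Mul(Rational(58, 195031), Pow(58, Rational(1, 2)))) ≈ 0.0023110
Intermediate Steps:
W = 58 (W = Mul(-2, -29) = 58)
Function('f')(N, v) = Add(v, Mul(N, v))
Function('d')(E) = Add(-9, Pow(E, Rational(3, 2))) (Function('d')(E) = Add(-9, Mul(E, Pow(E, Rational(1, 2)))) = Add(-9, Pow(E, Rational(3, 2))))
Function('y')(M) = Add(-9, Mul(58, Pow(58, Rational(1, 2)))) (Function('y')(M) = Add(-9, Pow(58, Rational(3, 2))) = Add(-9, Mul(58, Pow(58, Rational(1, 2)))))
Pow(Function('y')(Add(Function('f')(-12, -10), 234)), -1) = Pow(Add(-9, Mul(58, Pow(58, Rational(1, 2)))), -1)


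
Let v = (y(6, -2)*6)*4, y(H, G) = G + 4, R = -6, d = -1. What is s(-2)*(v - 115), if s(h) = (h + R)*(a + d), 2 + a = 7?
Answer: 2144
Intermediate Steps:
a = 5 (a = -2 + 7 = 5)
y(H, G) = 4 + G
s(h) = -24 + 4*h (s(h) = (h - 6)*(5 - 1) = (-6 + h)*4 = -24 + 4*h)
v = 48 (v = ((4 - 2)*6)*4 = (2*6)*4 = 12*4 = 48)
s(-2)*(v - 115) = (-24 + 4*(-2))*(48 - 115) = (-24 - 8)*(-67) = -32*(-67) = 2144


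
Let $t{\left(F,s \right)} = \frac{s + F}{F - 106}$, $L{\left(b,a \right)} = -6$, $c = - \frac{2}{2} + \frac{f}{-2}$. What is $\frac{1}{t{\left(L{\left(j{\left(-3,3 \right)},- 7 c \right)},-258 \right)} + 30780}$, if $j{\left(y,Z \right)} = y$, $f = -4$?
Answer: $\frac{14}{430953} \approx 3.2486 \cdot 10^{-5}$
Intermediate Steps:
$c = 1$ ($c = - \frac{2}{2} - \frac{4}{-2} = \left(-2\right) \frac{1}{2} - -2 = -1 + 2 = 1$)
$t{\left(F,s \right)} = \frac{F + s}{-106 + F}$
$\frac{1}{t{\left(L{\left(j{\left(-3,3 \right)},- 7 c \right)},-258 \right)} + 30780} = \frac{1}{\frac{-6 - 258}{-106 - 6} + 30780} = \frac{1}{\frac{1}{-112} \left(-264\right) + 30780} = \frac{1}{\left(- \frac{1}{112}\right) \left(-264\right) + 30780} = \frac{1}{\frac{33}{14} + 30780} = \frac{1}{\frac{430953}{14}} = \frac{14}{430953}$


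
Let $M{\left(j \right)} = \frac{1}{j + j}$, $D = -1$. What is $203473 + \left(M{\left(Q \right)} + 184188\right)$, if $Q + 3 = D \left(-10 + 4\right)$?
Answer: $\frac{2325967}{6} \approx 3.8766 \cdot 10^{5}$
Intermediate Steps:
$Q = 3$ ($Q = -3 - \left(-10 + 4\right) = -3 - -6 = -3 + 6 = 3$)
$M{\left(j \right)} = \frac{1}{2 j}$
$203473 + \left(M{\left(Q \right)} + 184188\right) = 203473 + \left(\frac{1}{2 \cdot 3} + 184188\right) = 203473 + \left(\frac{1}{2} \cdot \frac{1}{3} + 184188\right) = 203473 + \left(\frac{1}{6} + 184188\right) = 203473 + \frac{1105129}{6} = \frac{2325967}{6}$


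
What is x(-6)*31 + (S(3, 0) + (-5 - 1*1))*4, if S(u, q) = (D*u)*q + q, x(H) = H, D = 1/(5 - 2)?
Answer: -210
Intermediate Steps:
D = ⅓ (D = 1/3 = ⅓ ≈ 0.33333)
S(u, q) = q + q*u/3 (S(u, q) = (u/3)*q + q = q*u/3 + q = q + q*u/3)
x(-6)*31 + (S(3, 0) + (-5 - 1*1))*4 = -6*31 + ((⅓)*0*(3 + 3) + (-5 - 1*1))*4 = -186 + ((⅓)*0*6 + (-5 - 1))*4 = -186 + (0 - 6)*4 = -186 - 6*4 = -186 - 24 = -210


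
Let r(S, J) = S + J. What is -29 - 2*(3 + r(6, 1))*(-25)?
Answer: 471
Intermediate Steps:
r(S, J) = J + S
-29 - 2*(3 + r(6, 1))*(-25) = -29 - 2*(3 + (1 + 6))*(-25) = -29 - 2*(3 + 7)*(-25) = -29 - 2*10*(-25) = -29 - 20*(-25) = -29 + 500 = 471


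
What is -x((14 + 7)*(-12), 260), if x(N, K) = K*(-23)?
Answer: 5980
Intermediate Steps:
x(N, K) = -23*K
-x((14 + 7)*(-12), 260) = -(-23)*260 = -1*(-5980) = 5980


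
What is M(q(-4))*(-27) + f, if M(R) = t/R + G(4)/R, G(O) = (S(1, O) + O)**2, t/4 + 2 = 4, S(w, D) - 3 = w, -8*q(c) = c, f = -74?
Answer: -3962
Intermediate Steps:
q(c) = -c/8
S(w, D) = 3 + w
t = 8 (t = -8 + 4*4 = -8 + 16 = 8)
G(O) = (4 + O)**2 (G(O) = ((3 + 1) + O)**2 = (4 + O)**2)
M(R) = 72/R (M(R) = 8/R + (4 + 4)**2/R = 8/R + 8**2/R = 8/R + 64/R = 72/R)
M(q(-4))*(-27) + f = (72/((-1/8*(-4))))*(-27) - 74 = (72/(1/2))*(-27) - 74 = (72*2)*(-27) - 74 = 144*(-27) - 74 = -3888 - 74 = -3962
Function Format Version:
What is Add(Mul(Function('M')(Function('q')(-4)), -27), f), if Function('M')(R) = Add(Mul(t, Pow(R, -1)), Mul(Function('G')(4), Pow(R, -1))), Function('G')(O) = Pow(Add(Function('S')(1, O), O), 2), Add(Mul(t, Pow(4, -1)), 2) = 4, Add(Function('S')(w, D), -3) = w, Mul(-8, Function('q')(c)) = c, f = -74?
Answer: -3962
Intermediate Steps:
Function('q')(c) = Mul(Rational(-1, 8), c)
Function('S')(w, D) = Add(3, w)
t = 8 (t = Add(-8, Mul(4, 4)) = Add(-8, 16) = 8)
Function('G')(O) = Pow(Add(4, O), 2) (Function('G')(O) = Pow(Add(Add(3, 1), O), 2) = Pow(Add(4, O), 2))
Function('M')(R) = Mul(72, Pow(R, -1)) (Function('M')(R) = Add(Mul(8, Pow(R, -1)), Mul(Pow(Add(4, 4), 2), Pow(R, -1))) = Add(Mul(8, Pow(R, -1)), Mul(Pow(8, 2), Pow(R, -1))) = Add(Mul(8, Pow(R, -1)), Mul(64, Pow(R, -1))) = Mul(72, Pow(R, -1)))
Add(Mul(Function('M')(Function('q')(-4)), -27), f) = Add(Mul(Mul(72, Pow(Mul(Rational(-1, 8), -4), -1)), -27), -74) = Add(Mul(Mul(72, Pow(Rational(1, 2), -1)), -27), -74) = Add(Mul(Mul(72, 2), -27), -74) = Add(Mul(144, -27), -74) = Add(-3888, -74) = -3962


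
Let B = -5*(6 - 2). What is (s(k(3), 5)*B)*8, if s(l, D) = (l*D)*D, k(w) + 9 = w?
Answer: 24000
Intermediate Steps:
k(w) = -9 + w
B = -20 (B = -5*4 = -20)
s(l, D) = l*D² (s(l, D) = (D*l)*D = l*D²)
(s(k(3), 5)*B)*8 = (((-9 + 3)*5²)*(-20))*8 = (-6*25*(-20))*8 = -150*(-20)*8 = 3000*8 = 24000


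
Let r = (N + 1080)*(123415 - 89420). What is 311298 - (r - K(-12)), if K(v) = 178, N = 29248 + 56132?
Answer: -2938896224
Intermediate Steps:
N = 85380
r = 2939207700 (r = (85380 + 1080)*(123415 - 89420) = 86460*33995 = 2939207700)
311298 - (r - K(-12)) = 311298 - (2939207700 - 1*178) = 311298 - (2939207700 - 178) = 311298 - 1*2939207522 = 311298 - 2939207522 = -2938896224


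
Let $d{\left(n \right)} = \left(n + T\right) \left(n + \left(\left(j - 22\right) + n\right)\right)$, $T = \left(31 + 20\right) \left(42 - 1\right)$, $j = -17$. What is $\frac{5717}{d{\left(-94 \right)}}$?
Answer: $- \frac{5717}{453319} \approx -0.012611$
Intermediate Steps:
$T = 2091$ ($T = 51 \cdot 41 = 2091$)
$d{\left(n \right)} = \left(-39 + 2 n\right) \left(2091 + n\right)$ ($d{\left(n \right)} = \left(n + 2091\right) \left(n + \left(\left(-17 - 22\right) + n\right)\right) = \left(2091 + n\right) \left(n + \left(-39 + n\right)\right) = \left(2091 + n\right) \left(-39 + 2 n\right) = \left(-39 + 2 n\right) \left(2091 + n\right)$)
$\frac{5717}{d{\left(-94 \right)}} = \frac{5717}{-81549 + 2 \left(-94\right)^{2} + 4143 \left(-94\right)} = \frac{5717}{-81549 + 2 \cdot 8836 - 389442} = \frac{5717}{-81549 + 17672 - 389442} = \frac{5717}{-453319} = 5717 \left(- \frac{1}{453319}\right) = - \frac{5717}{453319}$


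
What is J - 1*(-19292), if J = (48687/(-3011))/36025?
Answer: 2092627788613/108471275 ≈ 19292.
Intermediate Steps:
J = -48687/108471275 (J = (48687*(-1/3011))*(1/36025) = -48687/3011*1/36025 = -48687/108471275 ≈ -0.00044885)
J - 1*(-19292) = -48687/108471275 - 1*(-19292) = -48687/108471275 + 19292 = 2092627788613/108471275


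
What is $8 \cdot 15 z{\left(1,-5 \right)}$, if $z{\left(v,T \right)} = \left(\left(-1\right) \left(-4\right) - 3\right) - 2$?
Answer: $-120$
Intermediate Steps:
$z{\left(v,T \right)} = -1$ ($z{\left(v,T \right)} = \left(4 - 3\right) - 2 = 1 - 2 = -1$)
$8 \cdot 15 z{\left(1,-5 \right)} = 8 \cdot 15 \left(-1\right) = 120 \left(-1\right) = -120$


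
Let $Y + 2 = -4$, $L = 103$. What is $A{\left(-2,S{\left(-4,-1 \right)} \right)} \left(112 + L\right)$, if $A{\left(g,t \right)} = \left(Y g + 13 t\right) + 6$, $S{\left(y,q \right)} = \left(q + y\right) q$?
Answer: $17845$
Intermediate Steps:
$S{\left(y,q \right)} = q \left(q + y\right)$
$Y = -6$ ($Y = -2 - 4 = -6$)
$A{\left(g,t \right)} = 6 - 6 g + 13 t$ ($A{\left(g,t \right)} = \left(- 6 g + 13 t\right) + 6 = 6 - 6 g + 13 t$)
$A{\left(-2,S{\left(-4,-1 \right)} \right)} \left(112 + L\right) = \left(6 - -12 + 13 \left(- (-1 - 4)\right)\right) \left(112 + 103\right) = \left(6 + 12 + 13 \left(\left(-1\right) \left(-5\right)\right)\right) 215 = \left(6 + 12 + 13 \cdot 5\right) 215 = \left(6 + 12 + 65\right) 215 = 83 \cdot 215 = 17845$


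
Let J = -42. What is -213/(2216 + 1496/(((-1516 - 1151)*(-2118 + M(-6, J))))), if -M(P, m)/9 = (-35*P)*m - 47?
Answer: -44130595635/459123941824 ≈ -0.096119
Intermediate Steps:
M(P, m) = 423 + 315*P*m (M(P, m) = -9*((-35*P)*m - 47) = -9*(-35*P*m - 47) = -9*(-47 - 35*P*m) = 423 + 315*P*m)
-213/(2216 + 1496/(((-1516 - 1151)*(-2118 + M(-6, J))))) = -213/(2216 + 1496/(((-1516 - 1151)*(-2118 + (423 + 315*(-6)*(-42)))))) = -213/(2216 + 1496/((-2667*(-2118 + (423 + 79380))))) = -213/(2216 + 1496/((-2667*(-2118 + 79803)))) = -213/(2216 + 1496/((-2667*77685))) = -213/(2216 + 1496/(-207185895)) = -213/(2216 + 1496*(-1/207185895)) = -213/(2216 - 1496/207185895) = -213/459123941824/207185895 = -213*207185895/459123941824 = -44130595635/459123941824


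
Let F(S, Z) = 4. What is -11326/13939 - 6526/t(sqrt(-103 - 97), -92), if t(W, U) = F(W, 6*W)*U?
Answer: 43398973/2564776 ≈ 16.921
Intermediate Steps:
t(W, U) = 4*U
-11326/13939 - 6526/t(sqrt(-103 - 97), -92) = -11326/13939 - 6526/(4*(-92)) = -11326*1/13939 - 6526/(-368) = -11326/13939 - 6526*(-1/368) = -11326/13939 + 3263/184 = 43398973/2564776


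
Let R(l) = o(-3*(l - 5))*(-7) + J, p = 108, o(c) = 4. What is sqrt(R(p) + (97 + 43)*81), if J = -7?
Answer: sqrt(11305) ≈ 106.32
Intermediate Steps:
R(l) = -35 (R(l) = 4*(-7) - 7 = -28 - 7 = -35)
sqrt(R(p) + (97 + 43)*81) = sqrt(-35 + (97 + 43)*81) = sqrt(-35 + 140*81) = sqrt(-35 + 11340) = sqrt(11305)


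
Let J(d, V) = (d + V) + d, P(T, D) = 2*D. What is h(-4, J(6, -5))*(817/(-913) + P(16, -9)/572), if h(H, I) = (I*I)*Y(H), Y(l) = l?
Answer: 195902/1079 ≈ 181.56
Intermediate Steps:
J(d, V) = V + 2*d (J(d, V) = (V + d) + d = V + 2*d)
h(H, I) = H*I² (h(H, I) = (I*I)*H = I²*H = H*I²)
h(-4, J(6, -5))*(817/(-913) + P(16, -9)/572) = (-4*(-5 + 2*6)²)*(817/(-913) + (2*(-9))/572) = (-4*(-5 + 12)²)*(817*(-1/913) - 18*1/572) = (-4*7²)*(-817/913 - 9/286) = -4*49*(-1999/2158) = -196*(-1999/2158) = 195902/1079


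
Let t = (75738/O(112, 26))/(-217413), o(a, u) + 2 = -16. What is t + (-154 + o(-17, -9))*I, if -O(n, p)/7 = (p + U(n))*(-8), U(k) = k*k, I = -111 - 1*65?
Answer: 772144669726897/25506893160 ≈ 30272.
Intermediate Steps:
o(a, u) = -18 (o(a, u) = -2 - 16 = -18)
I = -176 (I = -111 - 65 = -176)
U(k) = k²
O(n, p) = 56*p + 56*n² (O(n, p) = -7*(p + n²)*(-8) = -7*(-8*p - 8*n²) = 56*p + 56*n²)
t = -12623/25506893160 (t = (75738/(56*26 + 56*112²))/(-217413) = (75738/(1456 + 56*12544))*(-1/217413) = (75738/(1456 + 702464))*(-1/217413) = (75738/703920)*(-1/217413) = (75738*(1/703920))*(-1/217413) = (12623/117320)*(-1/217413) = -12623/25506893160 ≈ -4.9489e-7)
t + (-154 + o(-17, -9))*I = -12623/25506893160 + (-154 - 18)*(-176) = -12623/25506893160 - 172*(-176) = -12623/25506893160 + 30272 = 772144669726897/25506893160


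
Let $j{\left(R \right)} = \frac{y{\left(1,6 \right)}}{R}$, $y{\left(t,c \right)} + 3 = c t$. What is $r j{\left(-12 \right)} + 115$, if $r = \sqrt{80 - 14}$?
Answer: $115 - \frac{\sqrt{66}}{4} \approx 112.97$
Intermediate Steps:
$y{\left(t,c \right)} = -3 + c t$
$j{\left(R \right)} = \frac{3}{R}$ ($j{\left(R \right)} = \frac{-3 + 6 \cdot 1}{R} = \frac{-3 + 6}{R} = \frac{3}{R}$)
$r = \sqrt{66} \approx 8.124$
$r j{\left(-12 \right)} + 115 = \sqrt{66} \frac{3}{-12} + 115 = \sqrt{66} \cdot 3 \left(- \frac{1}{12}\right) + 115 = \sqrt{66} \left(- \frac{1}{4}\right) + 115 = - \frac{\sqrt{66}}{4} + 115 = 115 - \frac{\sqrt{66}}{4}$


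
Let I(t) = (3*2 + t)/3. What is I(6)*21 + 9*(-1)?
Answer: 75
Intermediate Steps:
I(t) = 2 + t/3 (I(t) = (6 + t)*(⅓) = 2 + t/3)
I(6)*21 + 9*(-1) = (2 + (⅓)*6)*21 + 9*(-1) = (2 + 2)*21 - 9 = 4*21 - 9 = 84 - 9 = 75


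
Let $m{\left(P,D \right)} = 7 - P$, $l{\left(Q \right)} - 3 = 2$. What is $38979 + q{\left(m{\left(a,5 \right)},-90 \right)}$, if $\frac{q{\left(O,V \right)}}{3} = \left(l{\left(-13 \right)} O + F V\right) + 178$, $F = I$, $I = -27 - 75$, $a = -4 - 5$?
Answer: $67293$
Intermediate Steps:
$a = -9$ ($a = -4 - 5 = -9$)
$l{\left(Q \right)} = 5$ ($l{\left(Q \right)} = 3 + 2 = 5$)
$I = -102$
$F = -102$
$q{\left(O,V \right)} = 534 - 306 V + 15 O$ ($q{\left(O,V \right)} = 3 \left(\left(5 O - 102 V\right) + 178\right) = 3 \left(\left(- 102 V + 5 O\right) + 178\right) = 3 \left(178 - 102 V + 5 O\right) = 534 - 306 V + 15 O$)
$38979 + q{\left(m{\left(a,5 \right)},-90 \right)} = 38979 + \left(534 - -27540 + 15 \left(7 - -9\right)\right) = 38979 + \left(534 + 27540 + 15 \left(7 + 9\right)\right) = 38979 + \left(534 + 27540 + 15 \cdot 16\right) = 38979 + \left(534 + 27540 + 240\right) = 38979 + 28314 = 67293$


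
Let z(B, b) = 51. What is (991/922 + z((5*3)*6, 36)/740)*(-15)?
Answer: -1170543/68228 ≈ -17.156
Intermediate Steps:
(991/922 + z((5*3)*6, 36)/740)*(-15) = (991/922 + 51/740)*(-15) = (390181/341140)*(-15) = -1170543/68228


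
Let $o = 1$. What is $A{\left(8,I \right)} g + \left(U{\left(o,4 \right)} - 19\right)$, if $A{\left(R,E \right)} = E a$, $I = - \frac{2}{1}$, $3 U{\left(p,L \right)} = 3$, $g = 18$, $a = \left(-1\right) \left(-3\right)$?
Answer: $-126$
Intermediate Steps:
$a = 3$
$U{\left(p,L \right)} = 1$ ($U{\left(p,L \right)} = \frac{1}{3} \cdot 3 = 1$)
$I = -2$ ($I = \left(-2\right) 1 = -2$)
$A{\left(R,E \right)} = 3 E$ ($A{\left(R,E \right)} = E 3 = 3 E$)
$A{\left(8,I \right)} g + \left(U{\left(o,4 \right)} - 19\right) = 3 \left(-2\right) 18 + \left(1 - 19\right) = \left(-6\right) 18 - 18 = -108 - 18 = -126$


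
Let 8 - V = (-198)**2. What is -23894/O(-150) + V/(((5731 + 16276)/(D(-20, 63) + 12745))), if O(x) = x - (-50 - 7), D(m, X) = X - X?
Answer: -45932595602/2046651 ≈ -22443.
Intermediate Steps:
D(m, X) = 0
O(x) = 57 + x (O(x) = x - 1*(-57) = x + 57 = 57 + x)
V = -39196 (V = 8 - 1*(-198)**2 = 8 - 1*39204 = 8 - 39204 = -39196)
-23894/O(-150) + V/(((5731 + 16276)/(D(-20, 63) + 12745))) = -23894/(57 - 150) - 39196*(0 + 12745)/(5731 + 16276) = -23894/(-93) - 39196/(22007/12745) = -23894*(-1/93) - 39196/(22007*(1/12745)) = 23894/93 - 39196/22007/12745 = 23894/93 - 39196*12745/22007 = 23894/93 - 499553020/22007 = -45932595602/2046651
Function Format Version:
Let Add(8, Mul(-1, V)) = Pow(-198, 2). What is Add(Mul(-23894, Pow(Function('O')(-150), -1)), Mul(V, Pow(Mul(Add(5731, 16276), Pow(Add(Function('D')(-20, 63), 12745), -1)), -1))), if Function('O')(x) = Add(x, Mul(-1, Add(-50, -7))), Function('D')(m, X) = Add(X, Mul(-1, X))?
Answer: Rational(-45932595602, 2046651) ≈ -22443.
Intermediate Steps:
Function('D')(m, X) = 0
Function('O')(x) = Add(57, x) (Function('O')(x) = Add(x, Mul(-1, -57)) = Add(x, 57) = Add(57, x))
V = -39196 (V = Add(8, Mul(-1, Pow(-198, 2))) = Add(8, Mul(-1, 39204)) = Add(8, -39204) = -39196)
Add(Mul(-23894, Pow(Function('O')(-150), -1)), Mul(V, Pow(Mul(Add(5731, 16276), Pow(Add(Function('D')(-20, 63), 12745), -1)), -1))) = Add(Mul(-23894, Pow(Add(57, -150), -1)), Mul(-39196, Pow(Mul(Add(5731, 16276), Pow(Add(0, 12745), -1)), -1))) = Add(Mul(-23894, Pow(-93, -1)), Mul(-39196, Pow(Mul(22007, Pow(12745, -1)), -1))) = Add(Mul(-23894, Rational(-1, 93)), Mul(-39196, Pow(Mul(22007, Rational(1, 12745)), -1))) = Add(Rational(23894, 93), Mul(-39196, Pow(Rational(22007, 12745), -1))) = Add(Rational(23894, 93), Mul(-39196, Rational(12745, 22007))) = Add(Rational(23894, 93), Rational(-499553020, 22007)) = Rational(-45932595602, 2046651)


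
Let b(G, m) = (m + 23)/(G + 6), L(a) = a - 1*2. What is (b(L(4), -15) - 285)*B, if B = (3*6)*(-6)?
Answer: 30672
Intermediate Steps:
L(a) = -2 + a (L(a) = a - 2 = -2 + a)
b(G, m) = (23 + m)/(6 + G)
B = -108 (B = 18*(-6) = -108)
(b(L(4), -15) - 285)*B = ((23 - 15)/(6 + (-2 + 4)) - 285)*(-108) = (8/(6 + 2) - 285)*(-108) = (8/8 - 285)*(-108) = ((1/8)*8 - 285)*(-108) = (1 - 285)*(-108) = -284*(-108) = 30672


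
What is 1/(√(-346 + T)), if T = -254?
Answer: -I*√6/60 ≈ -0.040825*I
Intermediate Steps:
1/(√(-346 + T)) = 1/(√(-346 - 254)) = 1/(√(-600)) = 1/(10*I*√6) = -I*√6/60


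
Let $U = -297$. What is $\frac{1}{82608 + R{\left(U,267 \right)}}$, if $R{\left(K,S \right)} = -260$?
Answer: $\frac{1}{82348} \approx 1.2144 \cdot 10^{-5}$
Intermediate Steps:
$\frac{1}{82608 + R{\left(U,267 \right)}} = \frac{1}{82608 - 260} = \frac{1}{82348}$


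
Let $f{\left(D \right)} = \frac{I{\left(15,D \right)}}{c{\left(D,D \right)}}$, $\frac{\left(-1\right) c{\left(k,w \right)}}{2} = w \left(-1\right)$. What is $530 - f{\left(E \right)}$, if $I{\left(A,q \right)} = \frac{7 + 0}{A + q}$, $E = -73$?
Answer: $\frac{4488033}{8468} \approx 530.0$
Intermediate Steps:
$I{\left(A,q \right)} = \frac{7}{A + q}$
$c{\left(k,w \right)} = 2 w$ ($c{\left(k,w \right)} = - 2 w \left(-1\right) = - 2 \left(- w\right) = 2 w$)
$f{\left(D \right)} = \frac{7}{2 D \left(15 + D\right)}$ ($f{\left(D \right)} = \frac{7 \frac{1}{15 + D}}{2 D} = \frac{7}{15 + D} \frac{1}{2 D} = \frac{7}{2 D \left(15 + D\right)}$)
$530 - f{\left(E \right)} = 530 - \frac{7}{2 \left(-73\right) \left(15 - 73\right)} = 530 - \frac{7}{2} \left(- \frac{1}{73}\right) \frac{1}{-58} = 530 - \frac{7}{2} \left(- \frac{1}{73}\right) \left(- \frac{1}{58}\right) = 530 - \frac{7}{8468} = \frac{4488033}{8468}$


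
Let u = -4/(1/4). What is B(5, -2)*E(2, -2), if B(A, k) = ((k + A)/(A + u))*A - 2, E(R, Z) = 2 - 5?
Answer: 111/11 ≈ 10.091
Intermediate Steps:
E(R, Z) = -3
u = -16 (u = -4/1/4 = -4*4 = -16)
B(A, k) = -2 + A*(A + k)/(-16 + A) (B(A, k) = ((k + A)/(A - 16))*A - 2 = ((A + k)/(-16 + A))*A - 2 = A*(A + k)/(-16 + A) - 2 = -2 + A*(A + k)/(-16 + A))
B(5, -2)*E(2, -2) = ((32 + 5**2 - 2*5 + 5*(-2))/(-16 + 5))*(-3) = ((32 + 25 - 10 - 10)/(-11))*(-3) = -1/11*37*(-3) = -37/11*(-3) = 111/11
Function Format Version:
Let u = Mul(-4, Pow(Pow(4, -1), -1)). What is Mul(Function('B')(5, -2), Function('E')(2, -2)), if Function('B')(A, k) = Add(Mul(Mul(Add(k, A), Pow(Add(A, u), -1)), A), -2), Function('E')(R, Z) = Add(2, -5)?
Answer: Rational(111, 11) ≈ 10.091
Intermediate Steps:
Function('E')(R, Z) = -3
u = -16 (u = Mul(-4, Pow(Rational(1, 4), -1)) = Mul(-4, 4) = -16)
Function('B')(A, k) = Add(-2, Mul(A, Pow(Add(-16, A), -1), Add(A, k))) (Function('B')(A, k) = Add(Mul(Mul(Add(k, A), Pow(Add(A, -16), -1)), A), -2) = Add(Mul(Mul(Add(A, k), Pow(Add(-16, A), -1)), A), -2) = Add(Mul(Mul(Pow(Add(-16, A), -1), Add(A, k)), A), -2) = Add(Mul(A, Pow(Add(-16, A), -1), Add(A, k)), -2) = Add(-2, Mul(A, Pow(Add(-16, A), -1), Add(A, k))))
Mul(Function('B')(5, -2), Function('E')(2, -2)) = Mul(Mul(Pow(Add(-16, 5), -1), Add(32, Pow(5, 2), Mul(-2, 5), Mul(5, -2))), -3) = Mul(Mul(Pow(-11, -1), Add(32, 25, -10, -10)), -3) = Mul(Mul(Rational(-1, 11), 37), -3) = Mul(Rational(-37, 11), -3) = Rational(111, 11)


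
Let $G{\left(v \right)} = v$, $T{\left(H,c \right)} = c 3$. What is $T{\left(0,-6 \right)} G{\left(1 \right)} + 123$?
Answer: $105$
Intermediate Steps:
$T{\left(H,c \right)} = 3 c$
$T{\left(0,-6 \right)} G{\left(1 \right)} + 123 = 3 \left(-6\right) 1 + 123 = \left(-18\right) 1 + 123 = -18 + 123 = 105$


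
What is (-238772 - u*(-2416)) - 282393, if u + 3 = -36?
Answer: -615389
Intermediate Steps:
u = -39 (u = -3 - 36 = -39)
(-238772 - u*(-2416)) - 282393 = (-238772 - (-39)*(-2416)) - 282393 = (-238772 - 1*94224) - 282393 = (-238772 - 94224) - 282393 = -332996 - 282393 = -615389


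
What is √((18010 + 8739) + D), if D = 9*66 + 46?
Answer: √27389 ≈ 165.50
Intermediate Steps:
D = 640 (D = 594 + 46 = 640)
√((18010 + 8739) + D) = √((18010 + 8739) + 640) = √(26749 + 640) = √27389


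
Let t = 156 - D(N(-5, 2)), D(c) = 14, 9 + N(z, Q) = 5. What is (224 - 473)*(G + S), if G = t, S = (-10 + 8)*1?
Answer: -34860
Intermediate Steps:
N(z, Q) = -4 (N(z, Q) = -9 + 5 = -4)
t = 142 (t = 156 - 1*14 = 156 - 14 = 142)
S = -2 (S = -2*1 = -2)
G = 142
(224 - 473)*(G + S) = (224 - 473)*(142 - 2) = -249*140 = -34860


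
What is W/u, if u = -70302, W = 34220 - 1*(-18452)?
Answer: -26336/35151 ≈ -0.74922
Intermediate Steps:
W = 52672 (W = 34220 + 18452 = 52672)
W/u = 52672/(-70302) = 52672*(-1/70302) = -26336/35151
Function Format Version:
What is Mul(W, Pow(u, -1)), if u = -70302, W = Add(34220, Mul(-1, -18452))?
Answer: Rational(-26336, 35151) ≈ -0.74922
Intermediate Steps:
W = 52672 (W = Add(34220, 18452) = 52672)
Mul(W, Pow(u, -1)) = Mul(52672, Pow(-70302, -1)) = Mul(52672, Rational(-1, 70302)) = Rational(-26336, 35151)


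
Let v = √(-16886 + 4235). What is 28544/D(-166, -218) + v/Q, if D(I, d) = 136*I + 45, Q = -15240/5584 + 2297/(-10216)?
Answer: -28544/22531 - 3565384*I*√12651/10532393 ≈ -1.2669 - 38.075*I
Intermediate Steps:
Q = -10532393/3565384 (Q = -15240*1/5584 + 2297*(-1/10216) = -1905/698 - 2297/10216 = -10532393/3565384 ≈ -2.9541)
v = I*√12651 (v = √(-12651) = I*√12651 ≈ 112.48*I)
D(I, d) = 45 + 136*I
28544/D(-166, -218) + v/Q = 28544/(45 + 136*(-166)) + (I*√12651)/(-10532393/3565384) = 28544/(45 - 22576) + (I*√12651)*(-3565384/10532393) = 28544/(-22531) - 3565384*I*√12651/10532393 = 28544*(-1/22531) - 3565384*I*√12651/10532393 = -28544/22531 - 3565384*I*√12651/10532393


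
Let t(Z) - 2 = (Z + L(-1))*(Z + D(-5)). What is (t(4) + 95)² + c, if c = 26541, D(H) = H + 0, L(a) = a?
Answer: 35377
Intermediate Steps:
D(H) = H
t(Z) = 2 + (-1 + Z)*(-5 + Z) (t(Z) = 2 + (Z - 1)*(Z - 5) = 2 + (-1 + Z)*(-5 + Z))
(t(4) + 95)² + c = ((7 + 4² - 6*4) + 95)² + 26541 = ((7 + 16 - 24) + 95)² + 26541 = (-1 + 95)² + 26541 = 94² + 26541 = 8836 + 26541 = 35377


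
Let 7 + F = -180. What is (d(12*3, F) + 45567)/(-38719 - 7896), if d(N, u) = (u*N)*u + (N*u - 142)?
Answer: -1297577/46615 ≈ -27.836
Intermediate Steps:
F = -187 (F = -7 - 180 = -187)
d(N, u) = -142 + N*u + N*u² (d(N, u) = (N*u)*u + (-142 + N*u) = N*u² + (-142 + N*u) = -142 + N*u + N*u²)
(d(12*3, F) + 45567)/(-38719 - 7896) = ((-142 + (12*3)*(-187) + (12*3)*(-187)²) + 45567)/(-38719 - 7896) = ((-142 + 36*(-187) + 36*34969) + 45567)/(-46615) = ((-142 - 6732 + 1258884) + 45567)*(-1/46615) = (1252010 + 45567)*(-1/46615) = 1297577*(-1/46615) = -1297577/46615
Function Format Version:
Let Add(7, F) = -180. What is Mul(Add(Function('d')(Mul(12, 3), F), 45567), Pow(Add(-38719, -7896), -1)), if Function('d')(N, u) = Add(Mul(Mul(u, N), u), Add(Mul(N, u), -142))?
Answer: Rational(-1297577, 46615) ≈ -27.836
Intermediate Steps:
F = -187 (F = Add(-7, -180) = -187)
Function('d')(N, u) = Add(-142, Mul(N, u), Mul(N, Pow(u, 2))) (Function('d')(N, u) = Add(Mul(Mul(N, u), u), Add(-142, Mul(N, u))) = Add(Mul(N, Pow(u, 2)), Add(-142, Mul(N, u))) = Add(-142, Mul(N, u), Mul(N, Pow(u, 2))))
Mul(Add(Function('d')(Mul(12, 3), F), 45567), Pow(Add(-38719, -7896), -1)) = Mul(Add(Add(-142, Mul(Mul(12, 3), -187), Mul(Mul(12, 3), Pow(-187, 2))), 45567), Pow(Add(-38719, -7896), -1)) = Mul(Add(Add(-142, Mul(36, -187), Mul(36, 34969)), 45567), Pow(-46615, -1)) = Mul(Add(Add(-142, -6732, 1258884), 45567), Rational(-1, 46615)) = Mul(Add(1252010, 45567), Rational(-1, 46615)) = Mul(1297577, Rational(-1, 46615)) = Rational(-1297577, 46615)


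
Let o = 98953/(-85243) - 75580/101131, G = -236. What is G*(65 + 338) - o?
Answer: -819882020915181/8620709833 ≈ -95106.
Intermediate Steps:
o = -16449881783/8620709833 (o = 98953*(-1/85243) - 75580*1/101131 = -98953/85243 - 75580/101131 = -16449881783/8620709833 ≈ -1.9082)
G*(65 + 338) - o = -236*(65 + 338) - 1*(-16449881783/8620709833) = -236*403 + 16449881783/8620709833 = -95108 + 16449881783/8620709833 = -819882020915181/8620709833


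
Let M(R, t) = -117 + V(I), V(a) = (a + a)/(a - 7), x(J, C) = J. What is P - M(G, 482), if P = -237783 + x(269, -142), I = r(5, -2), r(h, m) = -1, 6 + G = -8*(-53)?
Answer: -949589/4 ≈ -2.3740e+5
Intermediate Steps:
G = 418 (G = -6 - 8*(-53) = -6 + 424 = 418)
I = -1
P = -237514 (P = -237783 + 269 = -237514)
V(a) = 2*a/(-7 + a) (V(a) = (2*a)/(-7 + a) = 2*a/(-7 + a))
M(R, t) = -467/4 (M(R, t) = -117 + 2*(-1)/(-7 - 1) = -117 + 2*(-1)/(-8) = -117 + 2*(-1)*(-1/8) = -117 + 1/4 = -467/4)
P - M(G, 482) = -237514 - 1*(-467/4) = -237514 + 467/4 = -949589/4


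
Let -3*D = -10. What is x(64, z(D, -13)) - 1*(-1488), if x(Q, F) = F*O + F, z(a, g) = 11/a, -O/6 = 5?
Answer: 13923/10 ≈ 1392.3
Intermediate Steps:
D = 10/3 (D = -⅓*(-10) = 10/3 ≈ 3.3333)
O = -30 (O = -6*5 = -30)
x(Q, F) = -29*F (x(Q, F) = F*(-30) + F = -30*F + F = -29*F)
x(64, z(D, -13)) - 1*(-1488) = -319/10/3 - 1*(-1488) = -319*3/10 + 1488 = -29*33/10 + 1488 = -957/10 + 1488 = 13923/10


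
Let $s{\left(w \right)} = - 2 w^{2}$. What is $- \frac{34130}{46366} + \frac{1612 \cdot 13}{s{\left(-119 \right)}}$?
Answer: $- \frac{484568939}{328294463} \approx -1.476$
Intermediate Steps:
$- \frac{34130}{46366} + \frac{1612 \cdot 13}{s{\left(-119 \right)}} = - \frac{34130}{46366} + \frac{1612 \cdot 13}{\left(-2\right) \left(-119\right)^{2}} = \left(-34130\right) \frac{1}{46366} + \frac{20956}{\left(-2\right) 14161} = - \frac{17065}{23183} + \frac{20956}{-28322} = - \frac{17065}{23183} + 20956 \left(- \frac{1}{28322}\right) = - \frac{17065}{23183} - \frac{10478}{14161} = - \frac{484568939}{328294463}$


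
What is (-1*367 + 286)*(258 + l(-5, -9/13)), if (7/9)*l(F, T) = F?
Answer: -142641/7 ≈ -20377.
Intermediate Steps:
l(F, T) = 9*F/7
(-1*367 + 286)*(258 + l(-5, -9/13)) = (-1*367 + 286)*(258 + (9/7)*(-5)) = (-367 + 286)*(258 - 45/7) = -81*1761/7 = -142641/7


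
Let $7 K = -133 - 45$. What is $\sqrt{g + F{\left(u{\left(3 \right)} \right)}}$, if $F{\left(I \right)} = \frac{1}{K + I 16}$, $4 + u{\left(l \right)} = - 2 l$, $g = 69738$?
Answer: $\frac{\sqrt{117494852266}}{1298} \approx 264.08$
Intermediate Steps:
$K = - \frac{178}{7}$ ($K = \frac{-133 - 45}{7} = \frac{1}{7} \left(-178\right) = - \frac{178}{7} \approx -25.429$)
$u{\left(l \right)} = -4 - 2 l$
$F{\left(I \right)} = \frac{1}{- \frac{178}{7} + 16 I}$ ($F{\left(I \right)} = \frac{1}{- \frac{178}{7} + I 16} = \frac{1}{- \frac{178}{7} + 16 I}$)
$\sqrt{g + F{\left(u{\left(3 \right)} \right)}} = \sqrt{69738 + \frac{7}{2 \left(-89 + 56 \left(-4 - 6\right)\right)}} = \sqrt{69738 + \frac{7}{2 \left(-89 + 56 \left(-10\right)\right)}} = \sqrt{69738 + \frac{7}{2 \left(-89 - 560\right)}} = \sqrt{69738 + \frac{7}{2 \left(-649\right)}} = \sqrt{69738 + \frac{7}{2} \left(- \frac{1}{649}\right)} = \sqrt{69738 - \frac{7}{1298}} = \sqrt{\frac{90519917}{1298}} = \frac{\sqrt{117494852266}}{1298}$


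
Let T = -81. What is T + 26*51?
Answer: 1245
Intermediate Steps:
T + 26*51 = -81 + 26*51 = -81 + 1326 = 1245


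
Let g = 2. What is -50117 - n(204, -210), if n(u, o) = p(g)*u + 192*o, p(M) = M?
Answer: -10205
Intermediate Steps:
n(u, o) = 2*u + 192*o
-50117 - n(204, -210) = -50117 - (2*204 + 192*(-210)) = -50117 - (408 - 40320) = -50117 - 1*(-39912) = -50117 + 39912 = -10205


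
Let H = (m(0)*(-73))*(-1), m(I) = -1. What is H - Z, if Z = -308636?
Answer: 308563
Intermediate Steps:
H = -73 (H = -1*(-73)*(-1) = 73*(-1) = -73)
H - Z = -73 - 1*(-308636) = -73 + 308636 = 308563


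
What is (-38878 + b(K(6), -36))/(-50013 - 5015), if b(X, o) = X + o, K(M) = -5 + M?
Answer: 38913/55028 ≈ 0.70715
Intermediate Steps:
(-38878 + b(K(6), -36))/(-50013 - 5015) = (-38878 + ((-5 + 6) - 36))/(-50013 - 5015) = (-38878 + (1 - 36))/(-55028) = (-38878 - 35)*(-1/55028) = -38913*(-1/55028) = 38913/55028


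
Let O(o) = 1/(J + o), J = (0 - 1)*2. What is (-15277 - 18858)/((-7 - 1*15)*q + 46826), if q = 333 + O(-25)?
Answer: -921645/1066522 ≈ -0.86416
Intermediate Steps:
J = -2 (J = -1*2 = -2)
O(o) = 1/(-2 + o)
q = 8990/27 (q = 333 + 1/(-2 - 25) = 333 + 1/(-27) = 333 - 1/27 = 8990/27 ≈ 332.96)
(-15277 - 18858)/((-7 - 1*15)*q + 46826) = (-15277 - 18858)/((-7 - 1*15)*(8990/27) + 46826) = -34135/((-7 - 15)*(8990/27) + 46826) = -34135/(-22*8990/27 + 46826) = -34135/(-197780/27 + 46826) = -34135/1066522/27 = -34135*27/1066522 = -921645/1066522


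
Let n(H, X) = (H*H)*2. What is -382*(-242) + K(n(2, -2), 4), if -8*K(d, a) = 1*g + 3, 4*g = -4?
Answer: 369775/4 ≈ 92444.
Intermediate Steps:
g = -1 (g = (¼)*(-4) = -1)
n(H, X) = 2*H² (n(H, X) = H²*2 = 2*H²)
K(d, a) = -¼ (K(d, a) = -(1*(-1) + 3)/8 = -(-1 + 3)/8 = -⅛*2 = -¼)
-382*(-242) + K(n(2, -2), 4) = -382*(-242) - ¼ = 92444 - ¼ = 369775/4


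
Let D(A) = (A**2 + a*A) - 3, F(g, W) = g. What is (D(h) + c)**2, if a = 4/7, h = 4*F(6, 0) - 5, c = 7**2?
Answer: 8555625/49 ≈ 1.7460e+5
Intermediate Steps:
c = 49
h = 19 (h = 4*6 - 5 = 24 - 5 = 19)
a = 4/7 (a = 4*(1/7) = 4/7 ≈ 0.57143)
D(A) = -3 + A**2 + 4*A/7 (D(A) = (A**2 + 4*A/7) - 3 = -3 + A**2 + 4*A/7)
(D(h) + c)**2 = ((-3 + 19**2 + (4/7)*19) + 49)**2 = ((-3 + 361 + 76/7) + 49)**2 = (2582/7 + 49)**2 = (2925/7)**2 = 8555625/49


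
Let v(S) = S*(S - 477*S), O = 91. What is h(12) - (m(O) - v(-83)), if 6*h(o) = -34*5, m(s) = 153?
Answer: -9838036/3 ≈ -3.2793e+6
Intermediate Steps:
h(o) = -85/3 (h(o) = (-34*5)/6 = (⅙)*(-170) = -85/3)
v(S) = -476*S² (v(S) = S*(-476*S) = -476*S²)
h(12) - (m(O) - v(-83)) = -85/3 - (153 - (-476)*(-83)²) = -85/3 - (153 - (-476)*6889) = -85/3 - (153 - 1*(-3279164)) = -85/3 - (153 + 3279164) = -85/3 - 1*3279317 = -85/3 - 3279317 = -9838036/3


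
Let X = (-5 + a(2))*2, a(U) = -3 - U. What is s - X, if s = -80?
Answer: -60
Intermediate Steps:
X = -20 (X = (-5 + (-3 - 1*2))*2 = (-5 + (-3 - 2))*2 = (-5 - 5)*2 = -10*2 = -20)
s - X = -80 - 1*(-20) = -80 + 20 = -60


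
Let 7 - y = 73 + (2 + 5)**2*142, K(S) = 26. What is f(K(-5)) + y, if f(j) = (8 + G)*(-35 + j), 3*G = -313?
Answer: -6157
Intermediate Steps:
G = -313/3 (G = (1/3)*(-313) = -313/3 ≈ -104.33)
f(j) = 10115/3 - 289*j/3 (f(j) = (8 - 313/3)*(-35 + j) = -289*(-35 + j)/3 = 10115/3 - 289*j/3)
y = -7024 (y = 7 - (73 + (2 + 5)**2*142) = 7 - (73 + 7**2*142) = 7 - (73 + 49*142) = 7 - (73 + 6958) = 7 - 1*7031 = 7 - 7031 = -7024)
f(K(-5)) + y = (10115/3 - 289/3*26) - 7024 = (10115/3 - 7514/3) - 7024 = 867 - 7024 = -6157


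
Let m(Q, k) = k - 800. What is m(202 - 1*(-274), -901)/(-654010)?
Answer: 243/93430 ≈ 0.0026009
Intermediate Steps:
m(Q, k) = -800 + k
m(202 - 1*(-274), -901)/(-654010) = (-800 - 901)/(-654010) = -1701*(-1/654010) = 243/93430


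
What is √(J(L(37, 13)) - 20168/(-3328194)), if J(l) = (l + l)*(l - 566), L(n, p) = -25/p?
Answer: √1022259965347183362/21633261 ≈ 46.737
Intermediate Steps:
J(l) = 2*l*(-566 + l) (J(l) = (2*l)*(-566 + l) = 2*l*(-566 + l))
√(J(L(37, 13)) - 20168/(-3328194)) = √(2*(-25/13)*(-566 - 25/13) - 20168/(-3328194)) = √(2*(-25*1/13)*(-566 - 25*1/13) - 20168*(-1/3328194)) = √(2*(-25/13)*(-566 - 25/13) + 10084/1664097) = √(2*(-25/13)*(-7383/13) + 10084/1664097) = √(369150/169 + 10084/1664097) = √(614303111746/281232393) = √1022259965347183362/21633261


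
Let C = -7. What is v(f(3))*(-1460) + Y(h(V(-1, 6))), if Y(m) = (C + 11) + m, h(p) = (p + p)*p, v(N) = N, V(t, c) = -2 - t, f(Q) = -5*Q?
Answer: 21906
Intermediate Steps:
h(p) = 2*p**2 (h(p) = (2*p)*p = 2*p**2)
Y(m) = 4 + m (Y(m) = (-7 + 11) + m = 4 + m)
v(f(3))*(-1460) + Y(h(V(-1, 6))) = -5*3*(-1460) + (4 + 2*(-2 - 1*(-1))**2) = -15*(-1460) + (4 + 2*(-2 + 1)**2) = 21900 + (4 + 2*(-1)**2) = 21900 + (4 + 2*1) = 21900 + (4 + 2) = 21900 + 6 = 21906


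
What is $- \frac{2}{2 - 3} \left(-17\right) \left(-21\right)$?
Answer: $714$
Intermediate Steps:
$- \frac{2}{2 - 3} \left(-17\right) \left(-21\right) = - \frac{2}{-1} \left(-17\right) \left(-21\right) = \left(-2\right) \left(-1\right) \left(-17\right) \left(-21\right) = 2 \left(-17\right) \left(-21\right) = \left(-34\right) \left(-21\right) = 714$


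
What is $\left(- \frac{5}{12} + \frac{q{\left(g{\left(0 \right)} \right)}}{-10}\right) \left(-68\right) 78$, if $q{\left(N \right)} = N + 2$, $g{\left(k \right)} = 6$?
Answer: $\frac{32266}{5} \approx 6453.2$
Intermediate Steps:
$q{\left(N \right)} = 2 + N$
$\left(- \frac{5}{12} + \frac{q{\left(g{\left(0 \right)} \right)}}{-10}\right) \left(-68\right) 78 = \left(- \frac{5}{12} + \frac{2 + 6}{-10}\right) \left(-68\right) 78 = \left(\left(-5\right) \frac{1}{12} + 8 \left(- \frac{1}{10}\right)\right) \left(-68\right) 78 = \left(- \frac{5}{12} - \frac{4}{5}\right) \left(-68\right) 78 = \left(- \frac{73}{60}\right) \left(-68\right) 78 = \frac{1241}{15} \cdot 78 = \frac{32266}{5}$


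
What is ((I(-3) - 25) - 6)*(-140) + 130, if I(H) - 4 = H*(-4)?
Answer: 2230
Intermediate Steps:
I(H) = 4 - 4*H (I(H) = 4 + H*(-4) = 4 - 4*H)
((I(-3) - 25) - 6)*(-140) + 130 = (((4 - 4*(-3)) - 25) - 6)*(-140) + 130 = (((4 + 12) - 25) - 6)*(-140) + 130 = ((16 - 25) - 6)*(-140) + 130 = (-9 - 6)*(-140) + 130 = -15*(-140) + 130 = 2100 + 130 = 2230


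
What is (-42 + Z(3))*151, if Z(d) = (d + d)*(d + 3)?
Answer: -906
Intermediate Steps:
Z(d) = 2*d*(3 + d) (Z(d) = (2*d)*(3 + d) = 2*d*(3 + d))
(-42 + Z(3))*151 = (-42 + 2*3*(3 + 3))*151 = (-42 + 2*3*6)*151 = (-42 + 36)*151 = -6*151 = -906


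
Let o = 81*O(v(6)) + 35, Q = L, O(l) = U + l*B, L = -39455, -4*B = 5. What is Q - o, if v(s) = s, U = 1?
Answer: -77927/2 ≈ -38964.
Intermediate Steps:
B = -5/4 (B = -¼*5 = -5/4 ≈ -1.2500)
O(l) = 1 - 5*l/4 (O(l) = 1 + l*(-5/4) = 1 - 5*l/4)
Q = -39455
o = -983/2 (o = 81*(1 - 5/4*6) + 35 = 81*(1 - 15/2) + 35 = 81*(-13/2) + 35 = -1053/2 + 35 = -983/2 ≈ -491.50)
Q - o = -39455 - 1*(-983/2) = -39455 + 983/2 = -77927/2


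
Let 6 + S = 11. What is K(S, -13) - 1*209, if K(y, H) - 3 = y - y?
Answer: -206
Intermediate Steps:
S = 5 (S = -6 + 11 = 5)
K(y, H) = 3 (K(y, H) = 3 + (y - y) = 3 + 0 = 3)
K(S, -13) - 1*209 = 3 - 1*209 = 3 - 209 = -206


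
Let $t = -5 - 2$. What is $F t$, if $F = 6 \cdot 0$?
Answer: $0$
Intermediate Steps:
$F = 0$
$t = -7$ ($t = -5 - 2 = -7$)
$F t = 0 \left(-7\right) = 0$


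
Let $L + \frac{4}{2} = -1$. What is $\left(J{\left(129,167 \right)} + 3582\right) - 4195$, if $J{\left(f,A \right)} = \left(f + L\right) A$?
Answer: $20429$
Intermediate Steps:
$L = -3$ ($L = -2 - 1 = -3$)
$J{\left(f,A \right)} = A \left(-3 + f\right)$ ($J{\left(f,A \right)} = \left(f - 3\right) A = \left(-3 + f\right) A = A \left(-3 + f\right)$)
$\left(J{\left(129,167 \right)} + 3582\right) - 4195 = \left(167 \left(-3 + 129\right) + 3582\right) - 4195 = \left(167 \cdot 126 + 3582\right) - 4195 = \left(21042 + 3582\right) - 4195 = 24624 - 4195 = 20429$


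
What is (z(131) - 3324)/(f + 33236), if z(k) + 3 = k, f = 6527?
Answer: -188/2339 ≈ -0.080376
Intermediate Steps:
z(k) = -3 + k
(z(131) - 3324)/(f + 33236) = ((-3 + 131) - 3324)/(6527 + 33236) = (128 - 3324)/39763 = -3196*1/39763 = -188/2339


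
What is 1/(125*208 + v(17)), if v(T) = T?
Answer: 1/26017 ≈ 3.8436e-5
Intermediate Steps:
1/(125*208 + v(17)) = 1/(125*208 + 17) = 1/(26000 + 17) = 1/26017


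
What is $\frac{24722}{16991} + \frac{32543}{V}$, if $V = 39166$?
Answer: $\frac{1521199965}{665469506} \approx 2.2859$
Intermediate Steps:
$\frac{24722}{16991} + \frac{32543}{V} = \frac{24722}{16991} + \frac{32543}{39166} = \frac{1521199965}{665469506}$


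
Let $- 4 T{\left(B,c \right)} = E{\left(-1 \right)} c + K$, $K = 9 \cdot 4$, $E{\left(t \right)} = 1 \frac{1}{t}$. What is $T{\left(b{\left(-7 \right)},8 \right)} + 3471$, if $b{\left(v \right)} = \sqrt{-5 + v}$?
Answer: $3464$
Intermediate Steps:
$E{\left(t \right)} = \frac{1}{t}$
$K = 36$
$T{\left(B,c \right)} = -9 + \frac{c}{4}$ ($T{\left(B,c \right)} = - \frac{\frac{c}{-1} + 36}{4} = - \frac{- c + 36}{4} = - \frac{36 - c}{4} = -9 + \frac{c}{4}$)
$T{\left(b{\left(-7 \right)},8 \right)} + 3471 = \left(-9 + \frac{1}{4} \cdot 8\right) + 3471 = \left(-9 + 2\right) + 3471 = -7 + 3471 = 3464$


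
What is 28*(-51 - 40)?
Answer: -2548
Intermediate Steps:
28*(-51 - 40) = 28*(-91) = -2548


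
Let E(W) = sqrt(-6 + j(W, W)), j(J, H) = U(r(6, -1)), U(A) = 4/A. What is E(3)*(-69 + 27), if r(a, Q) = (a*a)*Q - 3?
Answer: -14*I*sqrt(9282)/13 ≈ -103.75*I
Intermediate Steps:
r(a, Q) = -3 + Q*a**2 (r(a, Q) = a**2*Q - 3 = Q*a**2 - 3 = -3 + Q*a**2)
j(J, H) = -4/39 (j(J, H) = 4/(-3 - 1*6**2) = 4/(-3 - 1*36) = 4/(-3 - 36) = 4/(-39) = 4*(-1/39) = -4/39)
E(W) = I*sqrt(9282)/39 (E(W) = sqrt(-6 - 4/39) = sqrt(-238/39) = I*sqrt(9282)/39)
E(3)*(-69 + 27) = (I*sqrt(9282)/39)*(-69 + 27) = (I*sqrt(9282)/39)*(-42) = -14*I*sqrt(9282)/13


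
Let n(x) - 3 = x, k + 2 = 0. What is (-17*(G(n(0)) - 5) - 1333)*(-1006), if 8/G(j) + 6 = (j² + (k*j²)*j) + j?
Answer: 3757913/3 ≈ 1.2526e+6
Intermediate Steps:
k = -2 (k = -2 + 0 = -2)
n(x) = 3 + x
G(j) = 8/(-6 + j + j² - 2*j³) (G(j) = 8/(-6 + ((j² + (-2*j²)*j) + j)) = 8/(-6 + ((j² - 2*j³) + j)) = 8/(-6 + (j + j² - 2*j³)) = 8/(-6 + j + j² - 2*j³))
(-17*(G(n(0)) - 5) - 1333)*(-1006) = (-17*(-8/(6 - (3 + 0) - (3 + 0)² + 2*(3 + 0)³) - 5) - 1333)*(-1006) = (-17*(-8/(6 - 1*3 - 1*3² + 2*3³) - 5) - 1333)*(-1006) = (-17*(-8/(6 - 3 - 1*9 + 2*27) - 5) - 1333)*(-1006) = (-17*(-8/(6 - 3 - 9 + 54) - 5) - 1333)*(-1006) = (-17*(-8/48 - 5) - 1333)*(-1006) = (-17*(-8*1/48 - 5) - 1333)*(-1006) = (-17*(-⅙ - 5) - 1333)*(-1006) = (-17*(-31/6) - 1333)*(-1006) = (527/6 - 1333)*(-1006) = -7471/6*(-1006) = 3757913/3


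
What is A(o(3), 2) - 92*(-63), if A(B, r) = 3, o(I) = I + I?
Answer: 5799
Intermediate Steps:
o(I) = 2*I
A(o(3), 2) - 92*(-63) = 3 - 92*(-63) = 3 + 5796 = 5799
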